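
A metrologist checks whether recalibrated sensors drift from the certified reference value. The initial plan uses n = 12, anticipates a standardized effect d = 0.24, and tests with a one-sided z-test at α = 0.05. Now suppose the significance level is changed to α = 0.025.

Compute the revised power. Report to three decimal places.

δ = d·√n = 0.24 × √12 = 0.8314 (unchanged). New critical value: z_{0.025} = 1.960.
Revised power = Φ(δ − 1.960) = Φ(-1.129) = 0.1295.

Power ≈ 0.130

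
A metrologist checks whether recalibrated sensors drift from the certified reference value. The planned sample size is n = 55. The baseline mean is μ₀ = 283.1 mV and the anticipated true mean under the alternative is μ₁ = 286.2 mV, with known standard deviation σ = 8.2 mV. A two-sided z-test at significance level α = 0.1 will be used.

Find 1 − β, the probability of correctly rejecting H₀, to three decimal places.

Power ≈ 0.877

Standardized effect: d = |μ₁ − μ₀| / σ = |286.2 − 283.1| / 8.2 = 0.3780
Noncentrality parameter: λ = d·√n = 0.3780 × √55 = 2.8037
Two-sided α = 0.1 → critical value z_{0.05} = 1.645.
Power = Φ(λ − 1.645) + Φ(−λ − 1.645) = Φ(1.159) + Φ(-4.449) = 0.8767 + 0.0000 = 0.8767.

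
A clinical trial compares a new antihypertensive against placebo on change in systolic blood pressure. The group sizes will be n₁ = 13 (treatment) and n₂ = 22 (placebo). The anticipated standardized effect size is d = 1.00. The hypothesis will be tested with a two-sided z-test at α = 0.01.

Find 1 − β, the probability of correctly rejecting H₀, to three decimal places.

Noncentrality parameter: δ = d / √(1/n₁ + 1/n₂) = 1.00 / √(1/13 + 1/22) = 2.8586
Two-sided α = 0.01 → critical value z_{0.005} = 2.576.
Power = Φ(δ − 2.576) + Φ(−δ − 2.576) = Φ(0.283) + Φ(-5.434) = 0.6113 + 0.0000 = 0.6113.

Power ≈ 0.611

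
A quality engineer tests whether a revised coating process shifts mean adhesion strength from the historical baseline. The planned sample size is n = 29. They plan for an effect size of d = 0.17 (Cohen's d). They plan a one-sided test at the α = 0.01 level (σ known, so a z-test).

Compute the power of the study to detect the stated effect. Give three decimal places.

Noncentrality parameter: δ = d·√n = 0.17 × √29 = 0.9155
Critical value for a one-sided test at α = 0.01: z_α = 2.326.
Power = P(Z > 2.326 − δ) = Φ(-1.411) = 0.0791.

Power ≈ 0.079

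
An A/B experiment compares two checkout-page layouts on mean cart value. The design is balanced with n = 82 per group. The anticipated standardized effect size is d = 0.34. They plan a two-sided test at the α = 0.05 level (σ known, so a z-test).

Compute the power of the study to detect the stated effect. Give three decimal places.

Noncentrality parameter: δ = d·√(n/2) = 0.34 × √(82/2) = 2.1771
Critical value for a two-sided test at α = 0.05: z_{α/2} = 1.960.
Power = Φ(δ − 1.960) + Φ(−δ − 1.960) = Φ(0.217) + Φ(-4.137) = 0.5859 + 0.0000 = 0.5860.

Power ≈ 0.586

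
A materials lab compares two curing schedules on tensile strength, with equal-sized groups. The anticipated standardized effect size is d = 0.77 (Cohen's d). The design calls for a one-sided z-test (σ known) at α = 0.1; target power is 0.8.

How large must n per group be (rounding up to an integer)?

Set Φ(δ − 1.282) = 0.8; then δ − 1.282 = Φ⁻¹(0.8) = 0.842, giving δ = 2.123.
δ = d·√(n/2) ⇒ n = 2(δ/d)² = 2 × (2.123 / 0.77)² = 15.21.
Rounding up, n = 16 per group.

n = 16 per group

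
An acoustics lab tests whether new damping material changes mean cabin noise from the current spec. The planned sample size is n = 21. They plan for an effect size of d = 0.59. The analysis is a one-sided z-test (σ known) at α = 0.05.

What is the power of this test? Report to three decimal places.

Power ≈ 0.855

Noncentrality parameter: δ = d·√n = 0.59 × √21 = 2.7037
Critical value for a one-sided test at α = 0.05: z_α = 1.645.
Power = Φ(δ − 1.645) = Φ(1.059) = 0.8552.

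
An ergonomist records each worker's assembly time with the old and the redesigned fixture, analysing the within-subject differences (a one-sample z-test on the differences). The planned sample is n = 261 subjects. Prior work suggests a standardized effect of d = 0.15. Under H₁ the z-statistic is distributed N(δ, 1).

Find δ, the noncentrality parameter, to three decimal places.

δ ≈ 2.423

δ = d·√n = 0.15 × √261 = 2.4233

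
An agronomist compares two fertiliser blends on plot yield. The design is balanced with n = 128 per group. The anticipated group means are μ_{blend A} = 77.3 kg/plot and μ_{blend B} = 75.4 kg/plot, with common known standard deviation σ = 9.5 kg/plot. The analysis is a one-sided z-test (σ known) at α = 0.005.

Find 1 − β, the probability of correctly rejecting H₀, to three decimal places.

Standardized effect: d = |μ_{blend A} − μ_{blend B}| / σ = |77.3 − 75.4| / 9.5 = 0.2000
Noncentrality parameter: δ = d·√(n/2) = 0.2000 × √(128/2) = 1.6000
One-sided α = 0.005 → critical value z_{0.005} = 2.576.
Power = P(Z > 2.576 − δ) = Φ(-0.976) = 0.1646.

Power ≈ 0.165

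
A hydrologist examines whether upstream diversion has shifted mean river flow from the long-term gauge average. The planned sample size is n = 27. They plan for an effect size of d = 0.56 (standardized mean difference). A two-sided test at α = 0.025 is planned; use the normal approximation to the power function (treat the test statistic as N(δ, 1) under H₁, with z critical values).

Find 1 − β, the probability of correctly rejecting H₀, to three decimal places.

Noncentrality parameter: δ = d·√n = 0.56 × √27 = 2.9098
Critical value for a two-sided test at α = 0.025: z_{α/2} = 2.241.
Power = Φ(δ − 2.241) + Φ(−δ − 2.241) = Φ(0.668) + Φ(-5.151) = 0.7481 + 0.0000 = 0.7481.

Power ≈ 0.748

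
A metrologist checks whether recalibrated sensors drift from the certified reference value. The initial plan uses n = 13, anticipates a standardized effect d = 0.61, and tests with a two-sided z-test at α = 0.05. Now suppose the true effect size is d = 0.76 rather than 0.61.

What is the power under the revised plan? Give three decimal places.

Power ≈ 0.782

With d = 0.76: δ = d·√n = 0.76 × √13 = 2.7402. Critical value z_{0.025} = 1.960.
Revised power = Φ(δ − 1.960) + Φ(−δ − 1.960) = Φ(0.780) + Φ(-4.700) = 0.7824 + 0.0000 = 0.7824.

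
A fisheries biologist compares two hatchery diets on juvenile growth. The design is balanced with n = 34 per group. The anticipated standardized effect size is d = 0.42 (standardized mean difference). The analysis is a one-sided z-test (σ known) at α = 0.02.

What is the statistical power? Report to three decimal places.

Power ≈ 0.374

Noncentrality parameter: δ = d·√(n/2) = 0.42 × √(34/2) = 1.7317
One-sided α = 0.02 → critical value z_{0.02} = 2.054.
Power = Φ(δ − 2.054) = Φ(-0.322) = 0.3737.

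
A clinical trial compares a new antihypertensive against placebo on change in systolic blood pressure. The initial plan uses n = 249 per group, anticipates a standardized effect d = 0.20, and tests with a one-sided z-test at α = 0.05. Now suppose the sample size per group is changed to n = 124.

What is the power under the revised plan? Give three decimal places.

With n = 124 per group: δ = d·√(n/2) = 0.20 × √(124/2) = 1.5748. Critical value z_{0.05} = 1.645.
Revised power = P(Z > 1.645 − δ) = Φ(-0.070) = 0.4721.

Power ≈ 0.472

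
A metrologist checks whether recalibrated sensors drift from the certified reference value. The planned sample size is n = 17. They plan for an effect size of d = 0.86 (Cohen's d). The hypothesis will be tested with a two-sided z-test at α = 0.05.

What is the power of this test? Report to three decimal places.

Power ≈ 0.944

Noncentrality parameter: δ = d·√n = 0.86 × √17 = 3.5459
Two-sided α = 0.05 → critical value z_{0.025} = 1.960.
Power = Φ(δ − 1.960) + Φ(−δ − 1.960) = Φ(1.586) + Φ(-5.506) = 0.9436 + 0.0000 = 0.9436.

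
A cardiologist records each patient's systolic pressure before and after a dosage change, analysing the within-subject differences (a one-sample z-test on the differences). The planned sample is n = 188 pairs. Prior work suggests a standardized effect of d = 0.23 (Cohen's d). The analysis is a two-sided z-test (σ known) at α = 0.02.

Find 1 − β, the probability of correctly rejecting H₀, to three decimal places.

Power ≈ 0.796

Noncentrality parameter: δ = d·√n = 0.23 × √188 = 3.1536
Critical value for a two-sided test at α = 0.02: z_{α/2} = 2.326.
Power = Φ(δ − 2.326) + Φ(−δ − 2.326) = Φ(0.827) + Φ(-5.480) = 0.7960 + 0.0000 = 0.7960.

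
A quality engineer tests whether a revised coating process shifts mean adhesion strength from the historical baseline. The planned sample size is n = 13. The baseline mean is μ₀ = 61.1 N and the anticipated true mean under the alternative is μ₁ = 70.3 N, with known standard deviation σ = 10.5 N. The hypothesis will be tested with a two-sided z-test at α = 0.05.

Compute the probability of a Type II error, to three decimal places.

β ≈ 0.115

Standardized effect: d = |μ₁ − μ₀| / σ = |70.3 − 61.1| / 10.5 = 0.8762
Noncentrality parameter: δ = d·√n = 0.8762 × √13 = 3.1591
Critical value for a two-sided test at α = 0.05: z_{α/2} = 1.960.
Power = Φ(δ − 1.960) + Φ(−δ − 1.960) = Φ(1.199) + Φ(-5.119) = 0.8848 + 0.0000 = 0.8848.
Type II error: β = 1 − power = 1 − 0.8848 = 0.1152.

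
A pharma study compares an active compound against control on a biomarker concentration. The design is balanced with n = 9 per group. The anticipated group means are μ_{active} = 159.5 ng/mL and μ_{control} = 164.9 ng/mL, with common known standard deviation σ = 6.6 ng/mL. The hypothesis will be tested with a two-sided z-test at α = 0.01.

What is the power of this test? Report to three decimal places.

Power ≈ 0.200

Standardized effect: d = |μ_{active} − μ_{control}| / σ = |159.5 − 164.9| / 6.6 = 0.8182
Noncentrality parameter: δ = d·√(n/2) = 0.8182 × √(9/2) = 1.7356
Two-sided α = 0.01 → critical value z_{0.005} = 2.576.
Power = Φ(δ − 2.576) + Φ(−δ − 2.576) = Φ(-0.840) + Φ(-4.311) = 0.2004 + 0.0000 = 0.2004.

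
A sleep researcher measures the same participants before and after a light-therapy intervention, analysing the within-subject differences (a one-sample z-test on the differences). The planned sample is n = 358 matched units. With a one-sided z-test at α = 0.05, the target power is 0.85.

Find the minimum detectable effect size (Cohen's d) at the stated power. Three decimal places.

d ≈ 0.142

Need Φ(δ − 1.645) = 0.85, so δ = 1.645 + 1.036 = 2.681.
δ = d·√n ⇒ d = δ/√n = 2.681/√358 = 0.1417.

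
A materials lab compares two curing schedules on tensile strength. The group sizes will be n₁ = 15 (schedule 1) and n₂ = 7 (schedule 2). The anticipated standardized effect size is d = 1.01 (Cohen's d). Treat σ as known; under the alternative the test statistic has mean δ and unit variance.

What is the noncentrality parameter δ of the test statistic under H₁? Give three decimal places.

δ = d / √(1/n₁ + 1/n₂) = 1.01 / √(1/15 + 1/7) = 2.2065

δ ≈ 2.207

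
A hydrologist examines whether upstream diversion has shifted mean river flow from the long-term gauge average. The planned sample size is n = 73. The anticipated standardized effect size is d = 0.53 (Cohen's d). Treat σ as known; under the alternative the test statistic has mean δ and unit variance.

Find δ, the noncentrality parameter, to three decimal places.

The noncentrality parameter scales effect size by the design's sample-size factor: δ = d·√n = 0.53 × √73 = 4.5283

δ ≈ 4.528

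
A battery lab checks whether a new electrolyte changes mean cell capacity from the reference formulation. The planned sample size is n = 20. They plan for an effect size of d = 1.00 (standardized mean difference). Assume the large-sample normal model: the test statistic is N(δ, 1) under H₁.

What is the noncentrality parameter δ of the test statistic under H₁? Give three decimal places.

The noncentrality parameter scales effect size by the design's sample-size factor: δ = d·√n = 1.00 × √20 = 4.4721

δ ≈ 4.472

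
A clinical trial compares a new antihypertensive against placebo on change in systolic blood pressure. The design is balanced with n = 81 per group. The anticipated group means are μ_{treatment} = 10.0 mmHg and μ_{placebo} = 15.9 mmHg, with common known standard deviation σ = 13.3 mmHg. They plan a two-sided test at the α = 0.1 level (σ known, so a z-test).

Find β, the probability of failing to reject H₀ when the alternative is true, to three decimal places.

β ≈ 0.119

Standardized effect: d = |μ_{treatment} − μ_{placebo}| / σ = |10.0 − 15.9| / 13.3 = 0.4436
Noncentrality parameter: δ = d·√(n/2) = 0.4436 × √(81/2) = 2.8231
Two-sided α = 0.1 → critical value z_{0.05} = 1.645.
Power = Φ(δ − 1.645) + Φ(−δ − 1.645) = Φ(1.178) + Φ(-4.468) = 0.8807 + 0.0000 = 0.8807.
Type II error: β = 1 − power = 1 − 0.8807 = 0.1193.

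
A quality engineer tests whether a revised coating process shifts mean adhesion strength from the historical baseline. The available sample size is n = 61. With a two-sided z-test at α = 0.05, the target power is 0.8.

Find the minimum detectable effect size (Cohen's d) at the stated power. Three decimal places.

d ≈ 0.359

Need Φ(δ − 1.960) = 0.8, so δ = 1.960 + 0.842 = 2.802.
(Lower-tail contribution to power is negligible for δ > 0.)
δ = d·√n ⇒ d = δ/√n = 2.802/√61 = 0.3587.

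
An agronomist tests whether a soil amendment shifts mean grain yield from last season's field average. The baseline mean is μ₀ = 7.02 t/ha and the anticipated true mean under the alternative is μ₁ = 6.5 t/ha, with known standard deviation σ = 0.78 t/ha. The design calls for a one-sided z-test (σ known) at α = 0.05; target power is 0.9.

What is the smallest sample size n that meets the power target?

Standardized effect: d = |μ₁ − μ₀| / σ = |6.5 − 7.02| / 0.78 = 0.6667
Set Φ(δ − 1.645) = 0.9; then δ − 1.645 = Φ⁻¹(0.9) = 1.282, giving δ = 2.926.
δ = d·√n ⇒ n = (δ/d)² = (2.926 / 0.6667)² = 19.27.
Rounding up, n = 20.

n = 20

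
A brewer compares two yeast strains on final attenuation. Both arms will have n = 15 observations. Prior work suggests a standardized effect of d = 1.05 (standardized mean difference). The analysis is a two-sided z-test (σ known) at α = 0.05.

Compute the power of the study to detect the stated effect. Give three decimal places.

Noncentrality parameter: δ = d·√(n/2) = 1.05 × √(15/2) = 2.8755
Two-sided α = 0.05 → critical value z_{0.025} = 1.960.
Power = Φ(δ − 1.960) + Φ(−δ − 1.960) = Φ(0.916) + Φ(-4.836) = 0.8201 + 0.0000 = 0.8201.

Power ≈ 0.820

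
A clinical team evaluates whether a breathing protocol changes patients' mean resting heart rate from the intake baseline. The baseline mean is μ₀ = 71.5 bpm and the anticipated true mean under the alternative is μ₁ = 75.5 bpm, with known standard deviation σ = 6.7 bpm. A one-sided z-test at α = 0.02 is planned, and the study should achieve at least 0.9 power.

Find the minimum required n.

Standardized effect: d = |μ₁ − μ₀| / σ = |75.5 − 71.5| / 6.7 = 0.5970
Set Φ(δ − 2.054) = 0.9; then δ − 2.054 = Φ⁻¹(0.9) = 1.282, giving δ = 3.335.
δ = d·√n ⇒ n = (δ/d)² = (3.335 / 0.5970)² = 31.21.
Round up to the next whole unit.

n = 32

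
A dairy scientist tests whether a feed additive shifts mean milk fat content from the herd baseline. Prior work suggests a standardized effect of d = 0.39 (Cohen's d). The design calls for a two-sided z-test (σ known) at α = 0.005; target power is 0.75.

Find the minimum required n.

Set Φ(δ − 2.807) = 0.75; then δ − 2.807 = Φ⁻¹(0.75) = 0.674, giving δ = 3.482.
(The Φ(−δ − z_{α/2}) term is vanishingly small for δ > 0 and is dropped in the standard sample-size formula.)
δ = d·√n ⇒ n = (δ/d)² = (3.482 / 0.39)² = 79.69.
Rounding up, n = 80.

n = 80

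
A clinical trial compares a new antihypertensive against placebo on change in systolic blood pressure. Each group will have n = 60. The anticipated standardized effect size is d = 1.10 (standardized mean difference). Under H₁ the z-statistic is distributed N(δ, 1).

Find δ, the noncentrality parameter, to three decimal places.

δ = d·√(n/2) = 1.10 × √(60/2) = 6.0249

δ ≈ 6.025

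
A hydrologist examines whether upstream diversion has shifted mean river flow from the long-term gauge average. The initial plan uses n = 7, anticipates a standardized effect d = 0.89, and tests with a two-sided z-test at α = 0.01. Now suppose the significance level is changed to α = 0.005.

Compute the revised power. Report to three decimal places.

δ = d·√n = 0.89 × √7 = 2.3547 (unchanged). New critical value: z_{0.0025} = 2.807.
Revised power = Φ(δ − 2.807) + Φ(−δ − 2.807) = Φ(-0.452) + Φ(-5.162) = 0.3255 + 0.0000 = 0.3255.

Power ≈ 0.326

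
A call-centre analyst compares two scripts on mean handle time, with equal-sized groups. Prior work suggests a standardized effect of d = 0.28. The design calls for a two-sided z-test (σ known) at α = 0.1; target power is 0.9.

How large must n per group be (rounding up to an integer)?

n = 219 per group

For power 0.9 need Φ(δ − z_{0.05}) = 0.9, so δ = z_{0.05} + z_{0.10} = 1.645 + 1.282 = 2.926.
(For δ > 0 the lower-tail rejection region contributes negligibly to power, so the one-term inversion is standard.)
δ = d·√(n/2) ⇒ n = 2(δ/d)² = 2 × (2.926 / 0.28)² = 218.47.
Round up to the next whole unit.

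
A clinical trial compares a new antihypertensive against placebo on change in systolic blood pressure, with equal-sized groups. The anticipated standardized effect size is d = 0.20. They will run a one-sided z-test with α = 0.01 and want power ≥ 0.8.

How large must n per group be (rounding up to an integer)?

Set Φ(δ − 2.326) = 0.8; then δ − 2.326 = Φ⁻¹(0.8) = 0.842, giving δ = 3.168.
δ = d·√(n/2) ⇒ n = 2(δ/d)² = 2 × (3.168 / 0.20)² = 501.80.
Rounding up, n = 502 per group.

n = 502 per group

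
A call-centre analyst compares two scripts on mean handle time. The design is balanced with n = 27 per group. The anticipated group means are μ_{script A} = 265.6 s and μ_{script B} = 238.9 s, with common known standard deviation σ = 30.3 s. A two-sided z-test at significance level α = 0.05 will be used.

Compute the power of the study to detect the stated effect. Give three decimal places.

Power ≈ 0.899

Standardized effect: d = |μ_{script A} − μ_{script B}| / σ = |265.6 − 238.9| / 30.3 = 0.8812
Noncentrality parameter: δ = d·√(n/2) = 0.8812 × √(27/2) = 3.2377
Two-sided α = 0.05 → critical value z_{0.025} = 1.960.
Power = Φ(δ − 1.960) + Φ(−δ − 1.960) = Φ(1.278) + Φ(-5.198) = 0.8993 + 0.0000 = 0.8993.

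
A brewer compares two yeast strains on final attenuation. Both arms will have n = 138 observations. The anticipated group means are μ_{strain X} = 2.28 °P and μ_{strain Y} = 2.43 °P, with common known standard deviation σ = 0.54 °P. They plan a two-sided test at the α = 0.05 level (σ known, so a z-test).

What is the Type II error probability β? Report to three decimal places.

β ≈ 0.364

Standardized effect: d = |μ_{strain X} − μ_{strain Y}| / σ = |2.28 − 2.43| / 0.54 = 0.2778
Noncentrality parameter: δ = d·√(n/2) = 0.2778 × √(138/2) = 2.3074
Two-sided α = 0.05 → critical value z_{0.025} = 1.960.
Power = Φ(δ − 1.960) + Φ(−δ − 1.960) = Φ(0.347) + Φ(-4.267) = 0.6359 + 0.0000 = 0.6359.
Type II error: β = 1 − power = 1 − 0.6359 = 0.3641.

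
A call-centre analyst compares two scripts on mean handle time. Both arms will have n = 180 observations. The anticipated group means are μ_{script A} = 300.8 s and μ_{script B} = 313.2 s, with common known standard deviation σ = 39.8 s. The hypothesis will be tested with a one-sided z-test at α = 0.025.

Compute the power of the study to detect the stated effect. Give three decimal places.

Standardized effect: d = |μ_{script A} − μ_{script B}| / σ = |300.8 − 313.2| / 39.8 = 0.3116
Noncentrality parameter: λ = d·√(n/2) = 0.3116 × √(180/2) = 2.9557
Critical value for a one-sided test at α = 0.025: z_α = 1.960.
Power = P(Z > 1.960 − λ) = Φ(0.996) = 0.8403.

Power ≈ 0.840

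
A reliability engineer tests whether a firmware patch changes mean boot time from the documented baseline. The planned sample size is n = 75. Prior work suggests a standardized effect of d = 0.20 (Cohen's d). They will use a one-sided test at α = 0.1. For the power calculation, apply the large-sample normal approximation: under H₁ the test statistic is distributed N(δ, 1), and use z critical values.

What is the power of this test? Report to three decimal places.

Noncentrality parameter: δ = d·√n = 0.20 × √75 = 1.7321
Critical value for a one-sided test at α = 0.1: z_α = 1.282.
Power = P(Z > 1.282 − δ) = Φ(0.450) = 0.6738.

Power ≈ 0.674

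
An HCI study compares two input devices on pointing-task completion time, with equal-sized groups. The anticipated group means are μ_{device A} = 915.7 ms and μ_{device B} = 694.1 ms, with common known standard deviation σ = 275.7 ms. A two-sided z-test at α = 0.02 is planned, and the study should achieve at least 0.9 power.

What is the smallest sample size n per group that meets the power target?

Standardized effect: d = |μ_{device A} − μ_{device B}| / σ = |915.7 − 694.1| / 275.7 = 0.8038
For power 0.9 need Φ(δ − z_{0.01}) = 0.9, so δ = z_{0.01} + z_{0.10} = 2.326 + 1.282 = 3.608.
(The Φ(−δ − z_{α/2}) term is vanishingly small for δ > 0 and is dropped in the standard sample-size formula.)
δ = d·√(n/2) ⇒ n = 2(δ/d)² = 2 × (3.608 / 0.8038)² = 40.30.
Rounding up, n = 41 per group.

n = 41 per group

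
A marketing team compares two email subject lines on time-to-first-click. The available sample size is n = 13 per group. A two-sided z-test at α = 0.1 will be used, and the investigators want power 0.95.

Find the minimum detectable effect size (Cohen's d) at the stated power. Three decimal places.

Need Φ(δ − 1.645) = 0.95, so δ = 1.645 + 1.645 = 3.290.
(The second rejection-region term Φ(−δ − z_{α/2}) is negligible and dropped.)
δ = d·√(n/2) ⇒ d = δ/√(n/2) = 3.290/√(13/2) = 1.2903.

d ≈ 1.290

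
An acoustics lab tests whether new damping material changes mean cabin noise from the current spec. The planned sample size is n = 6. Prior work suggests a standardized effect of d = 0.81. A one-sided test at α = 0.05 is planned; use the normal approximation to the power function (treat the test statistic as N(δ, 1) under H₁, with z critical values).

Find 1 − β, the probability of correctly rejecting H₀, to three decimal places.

Power ≈ 0.633

Noncentrality parameter: δ = d·√n = 0.81 × √6 = 1.9841
One-sided α = 0.05 → critical value z_{0.05} = 1.645.
Power = Φ(δ − 1.645) = Φ(0.339) = 0.6328.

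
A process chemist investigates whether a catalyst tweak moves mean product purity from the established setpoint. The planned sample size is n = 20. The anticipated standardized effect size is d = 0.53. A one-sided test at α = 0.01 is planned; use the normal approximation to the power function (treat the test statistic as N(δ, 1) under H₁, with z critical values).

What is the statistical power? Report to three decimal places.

Noncentrality parameter: δ = d·√n = 0.53 × √20 = 2.3702
One-sided α = 0.01 → critical value z_{0.01} = 2.326.
Power = Φ(δ − 2.326) = Φ(0.044) = 0.5175.

Power ≈ 0.518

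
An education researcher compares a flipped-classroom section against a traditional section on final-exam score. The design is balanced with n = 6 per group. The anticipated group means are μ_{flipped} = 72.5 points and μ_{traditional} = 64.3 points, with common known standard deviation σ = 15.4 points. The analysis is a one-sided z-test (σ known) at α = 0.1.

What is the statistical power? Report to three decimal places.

Power ≈ 0.360

Standardized effect: d = |μ_{flipped} − μ_{traditional}| / σ = |72.5 − 64.3| / 15.4 = 0.5325
Noncentrality parameter: δ = d·√(n/2) = 0.5325 × √(6/2) = 0.9223
One-sided α = 0.1 → critical value z_{0.1} = 1.282.
Power = Φ(δ − 1.282) = Φ(-0.359) = 0.3597.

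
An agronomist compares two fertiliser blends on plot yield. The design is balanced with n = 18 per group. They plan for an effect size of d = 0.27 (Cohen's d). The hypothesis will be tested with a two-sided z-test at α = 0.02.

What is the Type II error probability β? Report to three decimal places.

β ≈ 0.934

Noncentrality parameter: δ = d·√(n/2) = 0.27 × √(18/2) = 0.8100
Two-sided α = 0.02 → critical value z_{0.01} = 2.326.
Power = Φ(δ − 2.326) + Φ(−δ − 2.326) = Φ(-1.516) + Φ(-3.136) = 0.0647 + 0.0009 = 0.0656.
Type II error: β = 1 − power = 1 − 0.0656 = 0.9344.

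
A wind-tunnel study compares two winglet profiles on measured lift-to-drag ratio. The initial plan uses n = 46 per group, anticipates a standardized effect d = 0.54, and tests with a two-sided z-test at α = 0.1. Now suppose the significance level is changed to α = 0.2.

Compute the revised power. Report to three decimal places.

δ = d·√(n/2) = 0.54 × √(46/2) = 2.5897 (unchanged). New critical value: z_{0.1} = 1.282.
Revised power = Φ(δ − 1.282) + Φ(−δ − 1.282) = Φ(1.308) + Φ(-3.871) = 0.9046 + 0.0001 = 0.9047.

Power ≈ 0.905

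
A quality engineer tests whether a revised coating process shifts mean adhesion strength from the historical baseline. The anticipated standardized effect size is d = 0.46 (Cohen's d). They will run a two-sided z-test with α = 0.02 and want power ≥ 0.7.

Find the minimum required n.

n = 39

For power 0.7 need Φ(δ − z_{0.01}) = 0.7, so δ = z_{0.01} + z_{0.30} = 2.326 + 0.524 = 2.851.
(Ignoring the negligible lower-tail rejection probability gives the usual closed-form inversion.)
δ = d·√n ⇒ n = (δ/d)² = (2.851 / 0.46)² = 38.41.
Round up to the next whole unit.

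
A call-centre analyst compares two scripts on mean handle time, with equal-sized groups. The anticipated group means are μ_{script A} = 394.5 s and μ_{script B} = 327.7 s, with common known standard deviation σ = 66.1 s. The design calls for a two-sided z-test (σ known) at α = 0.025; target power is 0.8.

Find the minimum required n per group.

Standardized effect: d = |μ_{script A} − μ_{script B}| / σ = |394.5 − 327.7| / 66.1 = 1.0106
Set Φ(δ − 2.241) = 0.8; then δ − 2.241 = Φ⁻¹(0.8) = 0.842, giving δ = 3.083.
(The Φ(−δ − z_{α/2}) term is vanishingly small for δ > 0 and is dropped in the standard sample-size formula.)
δ = d·√(n/2) ⇒ n = 2(δ/d)² = 2 × (3.083 / 1.0106)² = 18.61.
Round up to the next whole unit.

n = 19 per group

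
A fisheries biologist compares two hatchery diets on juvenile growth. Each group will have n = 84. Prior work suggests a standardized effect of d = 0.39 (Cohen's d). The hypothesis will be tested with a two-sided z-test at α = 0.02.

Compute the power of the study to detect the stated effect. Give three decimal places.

Noncentrality parameter: δ = d·√(n/2) = 0.39 × √(84/2) = 2.5275
Critical value for a two-sided test at α = 0.02: z_{α/2} = 2.326.
Power = Φ(δ − 2.326) + Φ(−δ − 2.326) = Φ(0.201) + Φ(-4.854) = 0.5797 + 0.0000 = 0.5797.

Power ≈ 0.580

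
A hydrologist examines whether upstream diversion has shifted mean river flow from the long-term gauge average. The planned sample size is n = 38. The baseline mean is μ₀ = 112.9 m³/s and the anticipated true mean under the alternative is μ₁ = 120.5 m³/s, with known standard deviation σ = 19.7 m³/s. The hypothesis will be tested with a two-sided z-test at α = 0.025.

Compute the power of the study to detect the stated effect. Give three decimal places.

Standardized effect: d = |μ₁ − μ₀| / σ = |120.5 − 112.9| / 19.7 = 0.3858
Noncentrality parameter: δ = d·√n = 0.3858 × √38 = 2.3781
Two-sided α = 0.025 → critical value z_{0.0125} = 2.241.
Power = Φ(δ − 2.241) + Φ(−δ − 2.241) = Φ(0.137) + Φ(-4.620) = 0.5544 + 0.0000 = 0.5544.

Power ≈ 0.554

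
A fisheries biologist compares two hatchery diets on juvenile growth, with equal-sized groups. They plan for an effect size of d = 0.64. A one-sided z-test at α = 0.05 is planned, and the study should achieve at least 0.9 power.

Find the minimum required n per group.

For power 0.9 need Φ(δ − z_{0.05}) = 0.9, so δ = z_{0.05} + z_{0.10} = 1.645 + 1.282 = 2.926.
δ = d·√(n/2) ⇒ n = 2(δ/d)² = 2 × (2.926 / 0.64)² = 41.82.
Rounding up, n = 42 per group.

n = 42 per group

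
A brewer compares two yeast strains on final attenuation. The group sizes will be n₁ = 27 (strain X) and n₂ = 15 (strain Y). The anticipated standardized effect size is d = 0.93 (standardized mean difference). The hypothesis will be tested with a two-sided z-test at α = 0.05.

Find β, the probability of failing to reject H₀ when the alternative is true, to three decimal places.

Noncentrality parameter: δ = d / √(1/n₁ + 1/n₂) = 0.93 / √(1/27 + 1/15) = 2.8879
Critical value for a two-sided test at α = 0.05: z_{α/2} = 1.960.
Power = Φ(δ − 1.960) + Φ(−δ − 1.960) = Φ(0.928) + Φ(-4.848) = 0.8233 + 0.0000 = 0.8233.
Type II error: β = 1 − power = 1 − 0.8233 = 0.1767.

β ≈ 0.177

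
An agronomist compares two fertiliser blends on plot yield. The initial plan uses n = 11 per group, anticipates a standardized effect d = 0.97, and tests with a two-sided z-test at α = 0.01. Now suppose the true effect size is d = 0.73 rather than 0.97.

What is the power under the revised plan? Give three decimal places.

With d = 0.73: δ = d·√(n/2) = 0.73 × √(11/2) = 1.7120. Critical value z_{0.005} = 2.576.
Revised power = Φ(δ − 2.576) + Φ(−δ − 2.576) = Φ(-0.864) + Φ(-4.288) = 0.1938 + 0.0000 = 0.1939.

Power ≈ 0.194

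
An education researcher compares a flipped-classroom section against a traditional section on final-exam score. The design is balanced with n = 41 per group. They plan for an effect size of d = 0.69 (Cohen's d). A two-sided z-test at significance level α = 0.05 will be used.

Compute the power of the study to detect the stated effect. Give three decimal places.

Noncentrality parameter: δ = d·√(n/2) = 0.69 × √(41/2) = 3.1241
Two-sided α = 0.05 → critical value z_{0.025} = 1.960.
Power = Φ(δ − 1.960) + Φ(−δ − 1.960) = Φ(1.164) + Φ(-5.084) = 0.8778 + 0.0000 = 0.8778.

Power ≈ 0.878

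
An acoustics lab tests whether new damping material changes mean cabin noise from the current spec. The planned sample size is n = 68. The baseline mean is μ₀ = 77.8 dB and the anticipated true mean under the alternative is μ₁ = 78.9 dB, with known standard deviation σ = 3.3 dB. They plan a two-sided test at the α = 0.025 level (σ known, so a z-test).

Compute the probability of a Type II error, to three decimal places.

β ≈ 0.306

Standardized effect: d = |μ₁ − μ₀| / σ = |78.9 − 77.8| / 3.3 = 0.3333
Noncentrality parameter: δ = d·√n = 0.3333 × √68 = 2.7487
Critical value for a two-sided test at α = 0.025: z_{α/2} = 2.241.
Power = Φ(δ − 2.241) + Φ(−δ − 2.241) = Φ(0.507) + Φ(-4.990) = 0.6940 + 0.0000 = 0.6940.
Type II error: β = 1 − power = 1 − 0.6940 = 0.3060.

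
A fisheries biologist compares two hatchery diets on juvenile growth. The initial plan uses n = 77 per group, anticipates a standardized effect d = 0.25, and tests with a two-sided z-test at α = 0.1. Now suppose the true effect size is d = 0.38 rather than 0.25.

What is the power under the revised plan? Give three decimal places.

Power ≈ 0.762

With d = 0.38: δ = d·√(n/2) = 0.38 × √(77/2) = 2.3578. Critical value z_{0.05} = 1.645.
Revised power = Φ(δ − 1.645) + Φ(−δ − 1.645) = Φ(0.713) + Φ(-4.003) = 0.7621 + 0.0000 = 0.7621.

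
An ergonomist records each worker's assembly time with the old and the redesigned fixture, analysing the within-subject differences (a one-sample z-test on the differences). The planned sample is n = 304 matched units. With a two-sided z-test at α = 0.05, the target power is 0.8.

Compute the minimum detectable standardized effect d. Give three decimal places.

Need Φ(δ − 1.960) = 0.8, so δ = 1.960 + 0.842 = 2.802.
(The second rejection-region term Φ(−δ − z_{α/2}) is negligible and dropped.)
δ = d·√n ⇒ d = δ/√n = 2.802/√304 = 0.1607.

d ≈ 0.161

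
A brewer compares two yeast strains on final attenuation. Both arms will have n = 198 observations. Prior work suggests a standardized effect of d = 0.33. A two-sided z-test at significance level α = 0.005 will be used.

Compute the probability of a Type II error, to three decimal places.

Noncentrality parameter: δ = d·√(n/2) = 0.33 × √(198/2) = 3.2835
Critical value for a two-sided test at α = 0.005: z_{α/2} = 2.807.
Power = Φ(δ − 2.807) + Φ(−δ − 2.807) = Φ(0.476) + Φ(-6.090) = 0.6831 + 0.0000 = 0.6831.
Type II error: β = 1 − power = 1 − 0.6831 = 0.3169.

β ≈ 0.317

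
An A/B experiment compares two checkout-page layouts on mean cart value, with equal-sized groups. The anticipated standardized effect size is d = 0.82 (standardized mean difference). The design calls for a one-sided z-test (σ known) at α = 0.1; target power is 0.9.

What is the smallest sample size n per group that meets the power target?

Set Φ(δ − 1.282) = 0.9; then δ − 1.282 = Φ⁻¹(0.9) = 1.282, giving δ = 2.563.
δ = d·√(n/2) ⇒ n = 2(δ/d)² = 2 × (2.563 / 0.82)² = 19.54.
Round up to the next whole unit.

n = 20 per group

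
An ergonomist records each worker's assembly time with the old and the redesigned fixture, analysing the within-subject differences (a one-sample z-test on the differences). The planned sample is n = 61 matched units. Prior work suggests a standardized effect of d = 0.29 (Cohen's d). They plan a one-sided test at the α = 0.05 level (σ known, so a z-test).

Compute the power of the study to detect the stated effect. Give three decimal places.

Power ≈ 0.732

Noncentrality parameter: δ = d·√n = 0.29 × √61 = 2.2650
Critical value for a one-sided test at α = 0.05: z_α = 1.645.
Power = Φ(δ − 1.645) = Φ(0.620) = 0.7324.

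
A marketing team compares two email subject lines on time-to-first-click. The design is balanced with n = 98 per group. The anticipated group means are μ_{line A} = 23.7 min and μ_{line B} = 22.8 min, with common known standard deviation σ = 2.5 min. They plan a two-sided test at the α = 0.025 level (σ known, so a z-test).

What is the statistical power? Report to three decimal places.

Standardized effect: d = |μ_{line A} − μ_{line B}| / σ = |23.7 − 22.8| / 2.5 = 0.3600
Noncentrality parameter: δ = d·√(n/2) = 0.3600 × √(98/2) = 2.5200
Two-sided α = 0.025 → critical value z_{0.0125} = 2.241.
Power = Φ(δ − 2.241) + Φ(−δ − 2.241) = Φ(0.279) + Φ(-4.761) = 0.6097 + 0.0000 = 0.6097.

Power ≈ 0.610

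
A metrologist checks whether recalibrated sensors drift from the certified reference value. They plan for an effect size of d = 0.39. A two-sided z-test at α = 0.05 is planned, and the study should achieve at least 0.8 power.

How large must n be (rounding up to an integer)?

n = 52

Set Φ(δ − 1.960) = 0.8; then δ − 1.960 = Φ⁻¹(0.8) = 0.842, giving δ = 2.802.
(For δ > 0 the lower-tail rejection region contributes negligibly to power, so the one-term inversion is standard.)
δ = d·√n ⇒ n = (δ/d)² = (2.802 / 0.39)² = 51.60.
Round up to the next whole unit.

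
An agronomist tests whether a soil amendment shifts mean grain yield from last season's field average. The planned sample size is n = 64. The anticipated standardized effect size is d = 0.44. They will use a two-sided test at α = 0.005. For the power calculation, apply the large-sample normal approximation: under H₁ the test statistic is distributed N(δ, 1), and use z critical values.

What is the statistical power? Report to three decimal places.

Noncentrality parameter: δ = d·√n = 0.44 × √64 = 3.5200
Critical value for a two-sided test at α = 0.005: z_{α/2} = 2.807.
Power = Φ(δ − 2.807) + Φ(−δ − 2.807) = Φ(0.713) + Φ(-6.327) = 0.7621 + 0.0000 = 0.7621.

Power ≈ 0.762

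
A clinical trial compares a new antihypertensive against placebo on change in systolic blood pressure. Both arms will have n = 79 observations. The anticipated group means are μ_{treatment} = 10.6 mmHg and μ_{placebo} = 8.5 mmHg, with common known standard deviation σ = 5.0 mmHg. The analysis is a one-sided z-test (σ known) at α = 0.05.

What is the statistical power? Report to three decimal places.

Power ≈ 0.840

Standardized effect: d = |μ_{treatment} − μ_{placebo}| / σ = |10.6 − 8.5| / 5.0 = 0.4200
Noncentrality parameter: λ = d·√(n/2) = 0.4200 × √(79/2) = 2.6397
One-sided α = 0.05 → critical value z_{0.05} = 1.645.
Power = P(Z > 1.645 − λ) = Φ(0.995) = 0.8401.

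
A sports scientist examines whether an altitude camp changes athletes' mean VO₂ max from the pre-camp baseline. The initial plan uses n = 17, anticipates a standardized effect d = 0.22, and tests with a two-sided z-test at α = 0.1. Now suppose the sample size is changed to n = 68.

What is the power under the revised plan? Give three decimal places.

Power ≈ 0.567

With n = 68: δ = d·√n = 0.22 × √68 = 1.8142. Critical value z_{0.05} = 1.645.
Revised power = Φ(δ − 1.645) + Φ(−δ − 1.645) = Φ(0.169) + Φ(-3.459) = 0.5672 + 0.0003 = 0.5675.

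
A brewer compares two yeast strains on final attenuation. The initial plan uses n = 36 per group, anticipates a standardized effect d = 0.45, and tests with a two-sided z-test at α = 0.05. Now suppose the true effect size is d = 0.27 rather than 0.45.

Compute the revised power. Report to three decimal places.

Power ≈ 0.209

With d = 0.27: δ = d·√(n/2) = 0.27 × √(36/2) = 1.1455. Critical value z_{0.025} = 1.960.
Revised power = Φ(δ − 1.960) + Φ(−δ − 1.960) = Φ(-0.814) + Φ(-3.105) = 0.2077 + 0.0009 = 0.2086.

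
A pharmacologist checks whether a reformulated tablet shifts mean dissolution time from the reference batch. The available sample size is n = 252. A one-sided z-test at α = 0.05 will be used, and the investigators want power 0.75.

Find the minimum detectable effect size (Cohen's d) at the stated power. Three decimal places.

Need Φ(δ − 1.645) = 0.75, so δ = 1.645 + 0.674 = 2.319.
δ = d·√n ⇒ d = δ/√n = 2.319/√252 = 0.1461.

d ≈ 0.146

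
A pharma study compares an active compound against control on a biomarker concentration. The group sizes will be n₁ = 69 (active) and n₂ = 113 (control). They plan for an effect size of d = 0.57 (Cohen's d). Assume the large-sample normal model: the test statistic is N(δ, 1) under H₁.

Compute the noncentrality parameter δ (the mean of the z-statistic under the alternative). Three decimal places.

δ = d / √(1/n₁ + 1/n₂) = 0.57 / √(1/69 + 1/113) = 3.7308

δ ≈ 3.731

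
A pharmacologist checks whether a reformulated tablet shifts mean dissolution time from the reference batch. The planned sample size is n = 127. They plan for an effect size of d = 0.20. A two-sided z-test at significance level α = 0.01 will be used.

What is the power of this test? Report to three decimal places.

Noncentrality parameter: δ = d·√n = 0.20 × √127 = 2.2539
Two-sided α = 0.01 → critical value z_{0.005} = 2.576.
Power = Φ(δ − 2.576) + Φ(−δ − 2.576) = Φ(-0.322) + Φ(-4.830) = 0.3737 + 0.0000 = 0.3737.

Power ≈ 0.374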